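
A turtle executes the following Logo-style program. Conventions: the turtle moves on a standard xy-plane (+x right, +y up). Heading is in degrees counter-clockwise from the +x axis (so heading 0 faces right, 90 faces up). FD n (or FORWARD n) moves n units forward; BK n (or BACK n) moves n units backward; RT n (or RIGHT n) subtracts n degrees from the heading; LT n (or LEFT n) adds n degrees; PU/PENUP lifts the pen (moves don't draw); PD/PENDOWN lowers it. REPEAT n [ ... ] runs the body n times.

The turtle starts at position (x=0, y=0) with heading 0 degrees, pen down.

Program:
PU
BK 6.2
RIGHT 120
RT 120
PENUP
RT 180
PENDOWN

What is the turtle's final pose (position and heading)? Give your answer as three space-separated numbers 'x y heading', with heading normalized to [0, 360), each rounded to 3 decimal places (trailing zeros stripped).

Executing turtle program step by step:
Start: pos=(0,0), heading=0, pen down
PU: pen up
BK 6.2: (0,0) -> (-6.2,0) [heading=0, move]
RT 120: heading 0 -> 240
RT 120: heading 240 -> 120
PU: pen up
RT 180: heading 120 -> 300
PD: pen down
Final: pos=(-6.2,0), heading=300, 0 segment(s) drawn

Answer: -6.2 0 300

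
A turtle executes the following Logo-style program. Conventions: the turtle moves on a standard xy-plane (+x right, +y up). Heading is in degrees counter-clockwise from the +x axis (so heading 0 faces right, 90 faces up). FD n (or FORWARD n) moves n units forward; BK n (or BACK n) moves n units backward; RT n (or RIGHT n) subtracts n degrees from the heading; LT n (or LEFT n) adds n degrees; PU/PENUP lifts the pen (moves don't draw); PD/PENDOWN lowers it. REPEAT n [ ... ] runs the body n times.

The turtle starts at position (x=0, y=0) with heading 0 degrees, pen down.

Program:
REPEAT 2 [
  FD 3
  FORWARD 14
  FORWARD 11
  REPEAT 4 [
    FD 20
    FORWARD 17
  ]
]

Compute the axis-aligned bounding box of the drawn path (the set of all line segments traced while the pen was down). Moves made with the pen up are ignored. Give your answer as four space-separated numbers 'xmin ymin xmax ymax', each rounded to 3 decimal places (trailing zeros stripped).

Executing turtle program step by step:
Start: pos=(0,0), heading=0, pen down
REPEAT 2 [
  -- iteration 1/2 --
  FD 3: (0,0) -> (3,0) [heading=0, draw]
  FD 14: (3,0) -> (17,0) [heading=0, draw]
  FD 11: (17,0) -> (28,0) [heading=0, draw]
  REPEAT 4 [
    -- iteration 1/4 --
    FD 20: (28,0) -> (48,0) [heading=0, draw]
    FD 17: (48,0) -> (65,0) [heading=0, draw]
    -- iteration 2/4 --
    FD 20: (65,0) -> (85,0) [heading=0, draw]
    FD 17: (85,0) -> (102,0) [heading=0, draw]
    -- iteration 3/4 --
    FD 20: (102,0) -> (122,0) [heading=0, draw]
    FD 17: (122,0) -> (139,0) [heading=0, draw]
    -- iteration 4/4 --
    FD 20: (139,0) -> (159,0) [heading=0, draw]
    FD 17: (159,0) -> (176,0) [heading=0, draw]
  ]
  -- iteration 2/2 --
  FD 3: (176,0) -> (179,0) [heading=0, draw]
  FD 14: (179,0) -> (193,0) [heading=0, draw]
  FD 11: (193,0) -> (204,0) [heading=0, draw]
  REPEAT 4 [
    -- iteration 1/4 --
    FD 20: (204,0) -> (224,0) [heading=0, draw]
    FD 17: (224,0) -> (241,0) [heading=0, draw]
    -- iteration 2/4 --
    FD 20: (241,0) -> (261,0) [heading=0, draw]
    FD 17: (261,0) -> (278,0) [heading=0, draw]
    -- iteration 3/4 --
    FD 20: (278,0) -> (298,0) [heading=0, draw]
    FD 17: (298,0) -> (315,0) [heading=0, draw]
    -- iteration 4/4 --
    FD 20: (315,0) -> (335,0) [heading=0, draw]
    FD 17: (335,0) -> (352,0) [heading=0, draw]
  ]
]
Final: pos=(352,0), heading=0, 22 segment(s) drawn

Segment endpoints: x in {0, 3, 17, 28, 48, 65, 85, 102, 122, 139, 159, 176, 179, 193, 204, 224, 241, 261, 278, 298, 315, 335, 352}, y in {0}
xmin=0, ymin=0, xmax=352, ymax=0

Answer: 0 0 352 0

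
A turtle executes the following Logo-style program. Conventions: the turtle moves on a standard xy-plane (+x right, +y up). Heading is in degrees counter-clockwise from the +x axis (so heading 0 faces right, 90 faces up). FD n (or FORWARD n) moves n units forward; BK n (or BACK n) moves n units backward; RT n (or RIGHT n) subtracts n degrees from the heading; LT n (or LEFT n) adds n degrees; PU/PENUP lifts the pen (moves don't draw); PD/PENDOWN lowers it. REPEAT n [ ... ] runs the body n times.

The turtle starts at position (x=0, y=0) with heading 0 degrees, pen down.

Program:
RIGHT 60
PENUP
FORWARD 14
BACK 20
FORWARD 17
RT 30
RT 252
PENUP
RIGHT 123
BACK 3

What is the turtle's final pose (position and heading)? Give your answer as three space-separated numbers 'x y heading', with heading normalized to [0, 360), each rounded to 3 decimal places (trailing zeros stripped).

Executing turtle program step by step:
Start: pos=(0,0), heading=0, pen down
RT 60: heading 0 -> 300
PU: pen up
FD 14: (0,0) -> (7,-12.124) [heading=300, move]
BK 20: (7,-12.124) -> (-3,5.196) [heading=300, move]
FD 17: (-3,5.196) -> (5.5,-9.526) [heading=300, move]
RT 30: heading 300 -> 270
RT 252: heading 270 -> 18
PU: pen up
RT 123: heading 18 -> 255
BK 3: (5.5,-9.526) -> (6.276,-6.629) [heading=255, move]
Final: pos=(6.276,-6.629), heading=255, 0 segment(s) drawn

Answer: 6.276 -6.629 255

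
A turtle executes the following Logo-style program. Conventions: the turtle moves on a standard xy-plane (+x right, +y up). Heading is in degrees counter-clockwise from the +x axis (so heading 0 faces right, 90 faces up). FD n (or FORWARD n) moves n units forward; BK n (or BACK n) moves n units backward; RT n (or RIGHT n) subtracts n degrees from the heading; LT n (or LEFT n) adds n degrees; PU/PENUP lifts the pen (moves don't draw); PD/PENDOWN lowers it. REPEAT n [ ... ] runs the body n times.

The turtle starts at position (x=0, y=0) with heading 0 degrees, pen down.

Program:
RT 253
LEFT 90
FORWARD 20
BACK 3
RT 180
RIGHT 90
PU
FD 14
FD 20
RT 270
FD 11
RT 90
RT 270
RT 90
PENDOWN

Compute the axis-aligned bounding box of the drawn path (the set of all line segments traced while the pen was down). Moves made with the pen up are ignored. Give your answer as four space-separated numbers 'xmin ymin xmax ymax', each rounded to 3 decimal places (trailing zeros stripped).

Answer: -19.126 -5.847 0 0

Derivation:
Executing turtle program step by step:
Start: pos=(0,0), heading=0, pen down
RT 253: heading 0 -> 107
LT 90: heading 107 -> 197
FD 20: (0,0) -> (-19.126,-5.847) [heading=197, draw]
BK 3: (-19.126,-5.847) -> (-16.257,-4.97) [heading=197, draw]
RT 180: heading 197 -> 17
RT 90: heading 17 -> 287
PU: pen up
FD 14: (-16.257,-4.97) -> (-12.164,-18.359) [heading=287, move]
FD 20: (-12.164,-18.359) -> (-6.317,-37.485) [heading=287, move]
RT 270: heading 287 -> 17
FD 11: (-6.317,-37.485) -> (4.203,-34.269) [heading=17, move]
RT 90: heading 17 -> 287
RT 270: heading 287 -> 17
RT 90: heading 17 -> 287
PD: pen down
Final: pos=(4.203,-34.269), heading=287, 2 segment(s) drawn

Segment endpoints: x in {-19.126, -16.257, 0}, y in {-5.847, -4.97, 0}
xmin=-19.126, ymin=-5.847, xmax=0, ymax=0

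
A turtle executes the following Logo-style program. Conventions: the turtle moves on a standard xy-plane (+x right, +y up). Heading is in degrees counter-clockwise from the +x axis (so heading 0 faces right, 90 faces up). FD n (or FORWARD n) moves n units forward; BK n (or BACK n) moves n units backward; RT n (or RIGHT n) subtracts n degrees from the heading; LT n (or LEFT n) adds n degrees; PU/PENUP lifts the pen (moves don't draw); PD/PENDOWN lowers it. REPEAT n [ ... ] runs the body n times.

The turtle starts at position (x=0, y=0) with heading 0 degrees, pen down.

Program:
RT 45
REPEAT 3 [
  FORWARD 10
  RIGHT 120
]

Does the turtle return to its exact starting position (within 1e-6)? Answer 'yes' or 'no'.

Answer: yes

Derivation:
Executing turtle program step by step:
Start: pos=(0,0), heading=0, pen down
RT 45: heading 0 -> 315
REPEAT 3 [
  -- iteration 1/3 --
  FD 10: (0,0) -> (7.071,-7.071) [heading=315, draw]
  RT 120: heading 315 -> 195
  -- iteration 2/3 --
  FD 10: (7.071,-7.071) -> (-2.588,-9.659) [heading=195, draw]
  RT 120: heading 195 -> 75
  -- iteration 3/3 --
  FD 10: (-2.588,-9.659) -> (0,0) [heading=75, draw]
  RT 120: heading 75 -> 315
]
Final: pos=(0,0), heading=315, 3 segment(s) drawn

Start position: (0, 0)
Final position: (0, 0)
Distance = 0; < 1e-6 -> CLOSED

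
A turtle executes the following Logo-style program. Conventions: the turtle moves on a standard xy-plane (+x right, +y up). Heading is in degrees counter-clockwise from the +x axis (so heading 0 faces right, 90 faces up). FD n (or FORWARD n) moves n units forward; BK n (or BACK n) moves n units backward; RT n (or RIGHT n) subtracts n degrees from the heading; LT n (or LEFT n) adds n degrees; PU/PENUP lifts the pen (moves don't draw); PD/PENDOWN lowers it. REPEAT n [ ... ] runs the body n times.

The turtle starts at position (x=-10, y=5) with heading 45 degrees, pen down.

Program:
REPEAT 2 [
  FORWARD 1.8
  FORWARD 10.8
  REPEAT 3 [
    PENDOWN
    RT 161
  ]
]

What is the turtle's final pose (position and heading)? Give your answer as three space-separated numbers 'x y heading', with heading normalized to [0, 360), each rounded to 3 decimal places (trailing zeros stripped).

Answer: 1.529 1.585 159

Derivation:
Executing turtle program step by step:
Start: pos=(-10,5), heading=45, pen down
REPEAT 2 [
  -- iteration 1/2 --
  FD 1.8: (-10,5) -> (-8.727,6.273) [heading=45, draw]
  FD 10.8: (-8.727,6.273) -> (-1.09,13.91) [heading=45, draw]
  REPEAT 3 [
    -- iteration 1/3 --
    PD: pen down
    RT 161: heading 45 -> 244
    -- iteration 2/3 --
    PD: pen down
    RT 161: heading 244 -> 83
    -- iteration 3/3 --
    PD: pen down
    RT 161: heading 83 -> 282
  ]
  -- iteration 2/2 --
  FD 1.8: (-1.09,13.91) -> (-0.716,12.149) [heading=282, draw]
  FD 10.8: (-0.716,12.149) -> (1.529,1.585) [heading=282, draw]
  REPEAT 3 [
    -- iteration 1/3 --
    PD: pen down
    RT 161: heading 282 -> 121
    -- iteration 2/3 --
    PD: pen down
    RT 161: heading 121 -> 320
    -- iteration 3/3 --
    PD: pen down
    RT 161: heading 320 -> 159
  ]
]
Final: pos=(1.529,1.585), heading=159, 4 segment(s) drawn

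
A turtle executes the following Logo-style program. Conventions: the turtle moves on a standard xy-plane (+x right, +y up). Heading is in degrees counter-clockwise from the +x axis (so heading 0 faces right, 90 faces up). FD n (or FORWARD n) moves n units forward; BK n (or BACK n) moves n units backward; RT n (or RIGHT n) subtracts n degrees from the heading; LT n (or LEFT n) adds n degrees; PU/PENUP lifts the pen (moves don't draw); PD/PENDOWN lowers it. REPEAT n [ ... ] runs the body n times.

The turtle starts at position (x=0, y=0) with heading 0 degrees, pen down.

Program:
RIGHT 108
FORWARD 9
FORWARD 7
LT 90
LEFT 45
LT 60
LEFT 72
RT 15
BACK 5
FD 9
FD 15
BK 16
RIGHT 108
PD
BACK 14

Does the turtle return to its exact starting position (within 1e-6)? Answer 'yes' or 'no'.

Answer: no

Derivation:
Executing turtle program step by step:
Start: pos=(0,0), heading=0, pen down
RT 108: heading 0 -> 252
FD 9: (0,0) -> (-2.781,-8.56) [heading=252, draw]
FD 7: (-2.781,-8.56) -> (-4.944,-15.217) [heading=252, draw]
LT 90: heading 252 -> 342
LT 45: heading 342 -> 27
LT 60: heading 27 -> 87
LT 72: heading 87 -> 159
RT 15: heading 159 -> 144
BK 5: (-4.944,-15.217) -> (-0.899,-18.156) [heading=144, draw]
FD 9: (-0.899,-18.156) -> (-8.18,-12.866) [heading=144, draw]
FD 15: (-8.18,-12.866) -> (-20.316,-4.049) [heading=144, draw]
BK 16: (-20.316,-4.049) -> (-7.371,-13.454) [heading=144, draw]
RT 108: heading 144 -> 36
PD: pen down
BK 14: (-7.371,-13.454) -> (-18.698,-21.683) [heading=36, draw]
Final: pos=(-18.698,-21.683), heading=36, 7 segment(s) drawn

Start position: (0, 0)
Final position: (-18.698, -21.683)
Distance = 28.631; >= 1e-6 -> NOT closed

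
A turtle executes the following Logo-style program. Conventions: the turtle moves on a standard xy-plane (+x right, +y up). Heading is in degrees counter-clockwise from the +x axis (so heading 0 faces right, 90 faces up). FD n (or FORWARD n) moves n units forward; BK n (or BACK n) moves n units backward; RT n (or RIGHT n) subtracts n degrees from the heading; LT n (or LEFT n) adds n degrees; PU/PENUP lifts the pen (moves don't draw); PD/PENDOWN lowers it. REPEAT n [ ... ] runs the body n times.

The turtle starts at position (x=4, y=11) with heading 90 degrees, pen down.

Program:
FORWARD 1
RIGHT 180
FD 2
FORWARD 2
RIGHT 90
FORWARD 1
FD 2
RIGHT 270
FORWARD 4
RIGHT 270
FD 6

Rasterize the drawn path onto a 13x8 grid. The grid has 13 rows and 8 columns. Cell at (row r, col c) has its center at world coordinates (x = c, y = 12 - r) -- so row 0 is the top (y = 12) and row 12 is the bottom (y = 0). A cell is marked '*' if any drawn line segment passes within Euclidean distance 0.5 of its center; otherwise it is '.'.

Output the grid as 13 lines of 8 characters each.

Segment 0: (4,11) -> (4,12)
Segment 1: (4,12) -> (4,10)
Segment 2: (4,10) -> (4,8)
Segment 3: (4,8) -> (3,8)
Segment 4: (3,8) -> (1,8)
Segment 5: (1,8) -> (1,4)
Segment 6: (1,4) -> (7,4)

Answer: ....*...
....*...
....*...
....*...
.****...
.*......
.*......
.*......
.*******
........
........
........
........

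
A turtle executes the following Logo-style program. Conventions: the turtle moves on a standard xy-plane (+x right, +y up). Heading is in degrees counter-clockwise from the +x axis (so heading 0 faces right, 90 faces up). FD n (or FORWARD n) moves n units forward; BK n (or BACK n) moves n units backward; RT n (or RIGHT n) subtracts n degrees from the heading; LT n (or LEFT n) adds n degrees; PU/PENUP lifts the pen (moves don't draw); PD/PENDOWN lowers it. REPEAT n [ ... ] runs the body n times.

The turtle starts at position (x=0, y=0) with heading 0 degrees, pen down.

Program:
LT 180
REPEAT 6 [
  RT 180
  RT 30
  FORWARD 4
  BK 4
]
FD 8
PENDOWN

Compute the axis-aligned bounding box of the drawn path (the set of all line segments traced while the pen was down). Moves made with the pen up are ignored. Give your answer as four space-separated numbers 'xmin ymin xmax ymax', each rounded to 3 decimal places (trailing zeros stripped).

Answer: -3.464 -4 8 3.464

Derivation:
Executing turtle program step by step:
Start: pos=(0,0), heading=0, pen down
LT 180: heading 0 -> 180
REPEAT 6 [
  -- iteration 1/6 --
  RT 180: heading 180 -> 0
  RT 30: heading 0 -> 330
  FD 4: (0,0) -> (3.464,-2) [heading=330, draw]
  BK 4: (3.464,-2) -> (0,0) [heading=330, draw]
  -- iteration 2/6 --
  RT 180: heading 330 -> 150
  RT 30: heading 150 -> 120
  FD 4: (0,0) -> (-2,3.464) [heading=120, draw]
  BK 4: (-2,3.464) -> (0,0) [heading=120, draw]
  -- iteration 3/6 --
  RT 180: heading 120 -> 300
  RT 30: heading 300 -> 270
  FD 4: (0,0) -> (0,-4) [heading=270, draw]
  BK 4: (0,-4) -> (0,0) [heading=270, draw]
  -- iteration 4/6 --
  RT 180: heading 270 -> 90
  RT 30: heading 90 -> 60
  FD 4: (0,0) -> (2,3.464) [heading=60, draw]
  BK 4: (2,3.464) -> (0,0) [heading=60, draw]
  -- iteration 5/6 --
  RT 180: heading 60 -> 240
  RT 30: heading 240 -> 210
  FD 4: (0,0) -> (-3.464,-2) [heading=210, draw]
  BK 4: (-3.464,-2) -> (0,0) [heading=210, draw]
  -- iteration 6/6 --
  RT 180: heading 210 -> 30
  RT 30: heading 30 -> 0
  FD 4: (0,0) -> (4,0) [heading=0, draw]
  BK 4: (4,0) -> (0,0) [heading=0, draw]
]
FD 8: (0,0) -> (8,0) [heading=0, draw]
PD: pen down
Final: pos=(8,0), heading=0, 13 segment(s) drawn

Segment endpoints: x in {-3.464, -2, 0, 0, 2, 3.464, 4, 8}, y in {-4, -2, -2, 0, 0, 0, 3.464, 3.464}
xmin=-3.464, ymin=-4, xmax=8, ymax=3.464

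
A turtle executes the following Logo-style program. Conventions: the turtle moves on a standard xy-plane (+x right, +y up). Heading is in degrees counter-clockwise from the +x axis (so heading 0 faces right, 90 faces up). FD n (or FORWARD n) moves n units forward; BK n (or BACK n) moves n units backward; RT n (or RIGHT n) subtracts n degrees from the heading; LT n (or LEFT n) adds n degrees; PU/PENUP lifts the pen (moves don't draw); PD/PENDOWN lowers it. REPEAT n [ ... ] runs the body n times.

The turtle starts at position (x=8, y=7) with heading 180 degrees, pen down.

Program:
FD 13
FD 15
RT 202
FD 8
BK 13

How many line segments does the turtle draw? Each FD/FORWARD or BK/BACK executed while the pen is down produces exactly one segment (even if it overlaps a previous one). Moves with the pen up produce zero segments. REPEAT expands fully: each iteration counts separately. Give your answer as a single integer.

Executing turtle program step by step:
Start: pos=(8,7), heading=180, pen down
FD 13: (8,7) -> (-5,7) [heading=180, draw]
FD 15: (-5,7) -> (-20,7) [heading=180, draw]
RT 202: heading 180 -> 338
FD 8: (-20,7) -> (-12.583,4.003) [heading=338, draw]
BK 13: (-12.583,4.003) -> (-24.636,8.873) [heading=338, draw]
Final: pos=(-24.636,8.873), heading=338, 4 segment(s) drawn
Segments drawn: 4

Answer: 4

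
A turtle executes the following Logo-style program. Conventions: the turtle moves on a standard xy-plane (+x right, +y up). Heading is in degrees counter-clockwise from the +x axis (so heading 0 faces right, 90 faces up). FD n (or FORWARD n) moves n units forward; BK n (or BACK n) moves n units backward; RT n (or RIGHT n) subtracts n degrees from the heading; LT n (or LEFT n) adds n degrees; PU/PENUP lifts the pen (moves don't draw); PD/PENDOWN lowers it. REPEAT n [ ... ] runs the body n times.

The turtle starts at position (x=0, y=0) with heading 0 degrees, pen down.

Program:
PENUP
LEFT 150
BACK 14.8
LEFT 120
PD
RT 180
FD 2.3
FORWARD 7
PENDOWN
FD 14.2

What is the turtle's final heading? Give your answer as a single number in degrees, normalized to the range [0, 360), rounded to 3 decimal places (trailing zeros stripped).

Executing turtle program step by step:
Start: pos=(0,0), heading=0, pen down
PU: pen up
LT 150: heading 0 -> 150
BK 14.8: (0,0) -> (12.817,-7.4) [heading=150, move]
LT 120: heading 150 -> 270
PD: pen down
RT 180: heading 270 -> 90
FD 2.3: (12.817,-7.4) -> (12.817,-5.1) [heading=90, draw]
FD 7: (12.817,-5.1) -> (12.817,1.9) [heading=90, draw]
PD: pen down
FD 14.2: (12.817,1.9) -> (12.817,16.1) [heading=90, draw]
Final: pos=(12.817,16.1), heading=90, 3 segment(s) drawn

Answer: 90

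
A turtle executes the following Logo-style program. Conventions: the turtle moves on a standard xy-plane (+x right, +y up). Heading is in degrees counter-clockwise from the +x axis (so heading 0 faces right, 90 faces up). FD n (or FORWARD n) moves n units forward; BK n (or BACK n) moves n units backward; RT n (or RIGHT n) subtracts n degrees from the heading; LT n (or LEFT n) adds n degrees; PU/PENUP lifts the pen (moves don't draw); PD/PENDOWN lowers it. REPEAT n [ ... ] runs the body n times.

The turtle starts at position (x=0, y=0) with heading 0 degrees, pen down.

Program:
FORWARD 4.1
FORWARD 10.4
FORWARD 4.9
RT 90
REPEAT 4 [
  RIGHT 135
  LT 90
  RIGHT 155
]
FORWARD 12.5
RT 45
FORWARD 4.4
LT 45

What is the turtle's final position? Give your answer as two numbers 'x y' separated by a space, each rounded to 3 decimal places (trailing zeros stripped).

Executing turtle program step by step:
Start: pos=(0,0), heading=0, pen down
FD 4.1: (0,0) -> (4.1,0) [heading=0, draw]
FD 10.4: (4.1,0) -> (14.5,0) [heading=0, draw]
FD 4.9: (14.5,0) -> (19.4,0) [heading=0, draw]
RT 90: heading 0 -> 270
REPEAT 4 [
  -- iteration 1/4 --
  RT 135: heading 270 -> 135
  LT 90: heading 135 -> 225
  RT 155: heading 225 -> 70
  -- iteration 2/4 --
  RT 135: heading 70 -> 295
  LT 90: heading 295 -> 25
  RT 155: heading 25 -> 230
  -- iteration 3/4 --
  RT 135: heading 230 -> 95
  LT 90: heading 95 -> 185
  RT 155: heading 185 -> 30
  -- iteration 4/4 --
  RT 135: heading 30 -> 255
  LT 90: heading 255 -> 345
  RT 155: heading 345 -> 190
]
FD 12.5: (19.4,0) -> (7.09,-2.171) [heading=190, draw]
RT 45: heading 190 -> 145
FD 4.4: (7.09,-2.171) -> (3.486,0.353) [heading=145, draw]
LT 45: heading 145 -> 190
Final: pos=(3.486,0.353), heading=190, 5 segment(s) drawn

Answer: 3.486 0.353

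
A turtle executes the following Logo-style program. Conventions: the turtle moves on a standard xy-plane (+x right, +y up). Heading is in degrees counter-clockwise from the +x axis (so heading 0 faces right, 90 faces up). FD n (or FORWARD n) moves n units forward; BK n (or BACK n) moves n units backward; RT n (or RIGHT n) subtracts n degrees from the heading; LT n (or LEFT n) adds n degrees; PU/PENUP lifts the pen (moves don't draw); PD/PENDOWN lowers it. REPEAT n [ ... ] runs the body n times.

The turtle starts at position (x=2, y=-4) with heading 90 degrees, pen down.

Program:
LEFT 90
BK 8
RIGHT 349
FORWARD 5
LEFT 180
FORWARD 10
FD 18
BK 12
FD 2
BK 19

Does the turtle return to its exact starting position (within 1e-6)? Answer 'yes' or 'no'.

Answer: no

Derivation:
Executing turtle program step by step:
Start: pos=(2,-4), heading=90, pen down
LT 90: heading 90 -> 180
BK 8: (2,-4) -> (10,-4) [heading=180, draw]
RT 349: heading 180 -> 191
FD 5: (10,-4) -> (5.092,-4.954) [heading=191, draw]
LT 180: heading 191 -> 11
FD 10: (5.092,-4.954) -> (14.908,-3.046) [heading=11, draw]
FD 18: (14.908,-3.046) -> (32.577,0.389) [heading=11, draw]
BK 12: (32.577,0.389) -> (20.798,-1.901) [heading=11, draw]
FD 2: (20.798,-1.901) -> (22.761,-1.519) [heading=11, draw]
BK 19: (22.761,-1.519) -> (4.11,-5.145) [heading=11, draw]
Final: pos=(4.11,-5.145), heading=11, 7 segment(s) drawn

Start position: (2, -4)
Final position: (4.11, -5.145)
Distance = 2.401; >= 1e-6 -> NOT closed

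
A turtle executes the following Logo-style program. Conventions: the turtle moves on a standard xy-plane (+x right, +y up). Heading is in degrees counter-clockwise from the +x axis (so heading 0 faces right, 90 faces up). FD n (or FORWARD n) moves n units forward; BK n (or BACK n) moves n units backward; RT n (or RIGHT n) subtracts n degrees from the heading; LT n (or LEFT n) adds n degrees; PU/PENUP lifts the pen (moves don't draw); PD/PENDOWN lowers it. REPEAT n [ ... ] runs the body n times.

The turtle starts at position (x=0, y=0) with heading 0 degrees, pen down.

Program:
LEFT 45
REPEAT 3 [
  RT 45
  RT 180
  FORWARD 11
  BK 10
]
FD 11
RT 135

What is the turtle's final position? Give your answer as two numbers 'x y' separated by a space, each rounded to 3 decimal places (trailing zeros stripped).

Executing turtle program step by step:
Start: pos=(0,0), heading=0, pen down
LT 45: heading 0 -> 45
REPEAT 3 [
  -- iteration 1/3 --
  RT 45: heading 45 -> 0
  RT 180: heading 0 -> 180
  FD 11: (0,0) -> (-11,0) [heading=180, draw]
  BK 10: (-11,0) -> (-1,0) [heading=180, draw]
  -- iteration 2/3 --
  RT 45: heading 180 -> 135
  RT 180: heading 135 -> 315
  FD 11: (-1,0) -> (6.778,-7.778) [heading=315, draw]
  BK 10: (6.778,-7.778) -> (-0.293,-0.707) [heading=315, draw]
  -- iteration 3/3 --
  RT 45: heading 315 -> 270
  RT 180: heading 270 -> 90
  FD 11: (-0.293,-0.707) -> (-0.293,10.293) [heading=90, draw]
  BK 10: (-0.293,10.293) -> (-0.293,0.293) [heading=90, draw]
]
FD 11: (-0.293,0.293) -> (-0.293,11.293) [heading=90, draw]
RT 135: heading 90 -> 315
Final: pos=(-0.293,11.293), heading=315, 7 segment(s) drawn

Answer: -0.293 11.293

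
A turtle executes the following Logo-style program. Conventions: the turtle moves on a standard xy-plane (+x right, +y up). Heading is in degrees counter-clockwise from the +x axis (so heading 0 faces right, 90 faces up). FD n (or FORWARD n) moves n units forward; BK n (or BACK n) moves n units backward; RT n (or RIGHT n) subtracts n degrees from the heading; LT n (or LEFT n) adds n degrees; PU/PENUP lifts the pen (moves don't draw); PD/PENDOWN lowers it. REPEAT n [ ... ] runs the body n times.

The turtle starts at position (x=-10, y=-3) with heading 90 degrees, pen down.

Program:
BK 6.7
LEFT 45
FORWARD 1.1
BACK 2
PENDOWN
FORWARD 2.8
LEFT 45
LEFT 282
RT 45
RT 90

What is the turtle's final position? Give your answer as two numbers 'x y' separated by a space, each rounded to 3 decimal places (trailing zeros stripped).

Answer: -11.344 -8.356

Derivation:
Executing turtle program step by step:
Start: pos=(-10,-3), heading=90, pen down
BK 6.7: (-10,-3) -> (-10,-9.7) [heading=90, draw]
LT 45: heading 90 -> 135
FD 1.1: (-10,-9.7) -> (-10.778,-8.922) [heading=135, draw]
BK 2: (-10.778,-8.922) -> (-9.364,-10.336) [heading=135, draw]
PD: pen down
FD 2.8: (-9.364,-10.336) -> (-11.344,-8.356) [heading=135, draw]
LT 45: heading 135 -> 180
LT 282: heading 180 -> 102
RT 45: heading 102 -> 57
RT 90: heading 57 -> 327
Final: pos=(-11.344,-8.356), heading=327, 4 segment(s) drawn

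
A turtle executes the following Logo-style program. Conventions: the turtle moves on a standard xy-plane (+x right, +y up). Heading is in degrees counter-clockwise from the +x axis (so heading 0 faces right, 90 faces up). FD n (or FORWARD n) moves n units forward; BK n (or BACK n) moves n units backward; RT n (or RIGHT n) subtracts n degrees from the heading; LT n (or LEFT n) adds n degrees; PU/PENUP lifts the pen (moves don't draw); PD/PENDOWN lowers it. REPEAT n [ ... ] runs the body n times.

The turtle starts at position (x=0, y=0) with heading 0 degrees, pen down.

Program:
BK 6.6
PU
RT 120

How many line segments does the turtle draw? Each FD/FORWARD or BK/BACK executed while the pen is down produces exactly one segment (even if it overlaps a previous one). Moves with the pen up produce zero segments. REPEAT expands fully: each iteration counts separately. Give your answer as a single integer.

Answer: 1

Derivation:
Executing turtle program step by step:
Start: pos=(0,0), heading=0, pen down
BK 6.6: (0,0) -> (-6.6,0) [heading=0, draw]
PU: pen up
RT 120: heading 0 -> 240
Final: pos=(-6.6,0), heading=240, 1 segment(s) drawn
Segments drawn: 1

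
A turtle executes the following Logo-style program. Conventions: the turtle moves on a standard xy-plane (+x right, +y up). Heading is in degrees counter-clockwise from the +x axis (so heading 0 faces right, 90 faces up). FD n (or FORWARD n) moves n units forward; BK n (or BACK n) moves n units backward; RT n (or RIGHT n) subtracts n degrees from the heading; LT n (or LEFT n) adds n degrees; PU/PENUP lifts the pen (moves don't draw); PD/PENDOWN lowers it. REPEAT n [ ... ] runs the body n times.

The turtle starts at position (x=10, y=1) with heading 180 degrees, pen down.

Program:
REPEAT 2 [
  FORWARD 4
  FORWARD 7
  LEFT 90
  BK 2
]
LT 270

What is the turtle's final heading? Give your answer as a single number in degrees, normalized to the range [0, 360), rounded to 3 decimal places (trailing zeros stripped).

Answer: 270

Derivation:
Executing turtle program step by step:
Start: pos=(10,1), heading=180, pen down
REPEAT 2 [
  -- iteration 1/2 --
  FD 4: (10,1) -> (6,1) [heading=180, draw]
  FD 7: (6,1) -> (-1,1) [heading=180, draw]
  LT 90: heading 180 -> 270
  BK 2: (-1,1) -> (-1,3) [heading=270, draw]
  -- iteration 2/2 --
  FD 4: (-1,3) -> (-1,-1) [heading=270, draw]
  FD 7: (-1,-1) -> (-1,-8) [heading=270, draw]
  LT 90: heading 270 -> 0
  BK 2: (-1,-8) -> (-3,-8) [heading=0, draw]
]
LT 270: heading 0 -> 270
Final: pos=(-3,-8), heading=270, 6 segment(s) drawn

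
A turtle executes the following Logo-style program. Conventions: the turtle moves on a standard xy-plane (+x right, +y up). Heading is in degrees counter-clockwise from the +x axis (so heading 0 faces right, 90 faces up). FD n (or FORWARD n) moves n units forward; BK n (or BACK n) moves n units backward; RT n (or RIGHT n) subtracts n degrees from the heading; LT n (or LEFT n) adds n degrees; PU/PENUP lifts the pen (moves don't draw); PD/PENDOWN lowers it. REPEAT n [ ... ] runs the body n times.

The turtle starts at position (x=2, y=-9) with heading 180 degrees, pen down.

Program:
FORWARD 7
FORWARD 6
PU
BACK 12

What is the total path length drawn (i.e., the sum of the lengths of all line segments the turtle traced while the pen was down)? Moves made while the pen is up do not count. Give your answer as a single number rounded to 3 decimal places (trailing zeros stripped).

Executing turtle program step by step:
Start: pos=(2,-9), heading=180, pen down
FD 7: (2,-9) -> (-5,-9) [heading=180, draw]
FD 6: (-5,-9) -> (-11,-9) [heading=180, draw]
PU: pen up
BK 12: (-11,-9) -> (1,-9) [heading=180, move]
Final: pos=(1,-9), heading=180, 2 segment(s) drawn

Segment lengths:
  seg 1: (2,-9) -> (-5,-9), length = 7
  seg 2: (-5,-9) -> (-11,-9), length = 6
Total = 13

Answer: 13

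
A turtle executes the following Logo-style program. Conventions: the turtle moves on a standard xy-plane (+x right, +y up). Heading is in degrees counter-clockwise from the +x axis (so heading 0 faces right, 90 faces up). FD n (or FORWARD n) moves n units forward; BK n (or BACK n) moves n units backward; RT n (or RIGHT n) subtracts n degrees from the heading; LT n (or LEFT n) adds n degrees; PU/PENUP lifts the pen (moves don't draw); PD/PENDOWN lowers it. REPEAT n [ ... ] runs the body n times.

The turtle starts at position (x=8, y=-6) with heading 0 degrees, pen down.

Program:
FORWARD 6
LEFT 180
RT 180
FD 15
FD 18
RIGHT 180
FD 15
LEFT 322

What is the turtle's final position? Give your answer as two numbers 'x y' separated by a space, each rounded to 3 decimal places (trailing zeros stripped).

Answer: 32 -6

Derivation:
Executing turtle program step by step:
Start: pos=(8,-6), heading=0, pen down
FD 6: (8,-6) -> (14,-6) [heading=0, draw]
LT 180: heading 0 -> 180
RT 180: heading 180 -> 0
FD 15: (14,-6) -> (29,-6) [heading=0, draw]
FD 18: (29,-6) -> (47,-6) [heading=0, draw]
RT 180: heading 0 -> 180
FD 15: (47,-6) -> (32,-6) [heading=180, draw]
LT 322: heading 180 -> 142
Final: pos=(32,-6), heading=142, 4 segment(s) drawn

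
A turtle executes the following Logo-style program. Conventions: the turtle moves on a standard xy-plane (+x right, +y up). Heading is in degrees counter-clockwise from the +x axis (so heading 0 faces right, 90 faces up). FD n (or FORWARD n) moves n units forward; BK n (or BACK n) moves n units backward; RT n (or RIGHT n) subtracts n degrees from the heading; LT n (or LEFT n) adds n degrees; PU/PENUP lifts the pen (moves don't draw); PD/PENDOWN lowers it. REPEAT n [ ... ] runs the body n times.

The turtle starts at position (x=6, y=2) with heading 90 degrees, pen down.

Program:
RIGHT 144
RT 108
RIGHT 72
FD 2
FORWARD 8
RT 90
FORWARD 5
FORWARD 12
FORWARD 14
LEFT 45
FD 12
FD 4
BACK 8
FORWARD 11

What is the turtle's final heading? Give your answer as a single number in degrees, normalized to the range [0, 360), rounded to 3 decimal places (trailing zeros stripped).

Executing turtle program step by step:
Start: pos=(6,2), heading=90, pen down
RT 144: heading 90 -> 306
RT 108: heading 306 -> 198
RT 72: heading 198 -> 126
FD 2: (6,2) -> (4.824,3.618) [heading=126, draw]
FD 8: (4.824,3.618) -> (0.122,10.09) [heading=126, draw]
RT 90: heading 126 -> 36
FD 5: (0.122,10.09) -> (4.167,13.029) [heading=36, draw]
FD 12: (4.167,13.029) -> (13.875,20.083) [heading=36, draw]
FD 14: (13.875,20.083) -> (25.202,28.312) [heading=36, draw]
LT 45: heading 36 -> 81
FD 12: (25.202,28.312) -> (27.079,40.164) [heading=81, draw]
FD 4: (27.079,40.164) -> (27.705,44.115) [heading=81, draw]
BK 8: (27.705,44.115) -> (26.453,36.213) [heading=81, draw]
FD 11: (26.453,36.213) -> (28.174,47.078) [heading=81, draw]
Final: pos=(28.174,47.078), heading=81, 9 segment(s) drawn

Answer: 81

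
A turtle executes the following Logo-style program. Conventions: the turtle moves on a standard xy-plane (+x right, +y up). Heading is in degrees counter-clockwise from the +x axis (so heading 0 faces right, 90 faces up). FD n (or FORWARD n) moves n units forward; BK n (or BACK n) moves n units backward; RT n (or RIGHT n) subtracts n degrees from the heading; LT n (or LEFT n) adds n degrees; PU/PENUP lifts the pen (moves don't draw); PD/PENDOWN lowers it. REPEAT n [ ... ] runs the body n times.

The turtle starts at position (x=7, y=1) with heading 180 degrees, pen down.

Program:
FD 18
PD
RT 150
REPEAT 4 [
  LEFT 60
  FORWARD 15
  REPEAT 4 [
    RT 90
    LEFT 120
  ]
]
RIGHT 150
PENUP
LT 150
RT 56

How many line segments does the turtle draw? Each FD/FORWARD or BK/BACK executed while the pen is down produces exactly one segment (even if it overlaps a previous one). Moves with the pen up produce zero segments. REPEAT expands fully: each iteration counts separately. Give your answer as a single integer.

Executing turtle program step by step:
Start: pos=(7,1), heading=180, pen down
FD 18: (7,1) -> (-11,1) [heading=180, draw]
PD: pen down
RT 150: heading 180 -> 30
REPEAT 4 [
  -- iteration 1/4 --
  LT 60: heading 30 -> 90
  FD 15: (-11,1) -> (-11,16) [heading=90, draw]
  REPEAT 4 [
    -- iteration 1/4 --
    RT 90: heading 90 -> 0
    LT 120: heading 0 -> 120
    -- iteration 2/4 --
    RT 90: heading 120 -> 30
    LT 120: heading 30 -> 150
    -- iteration 3/4 --
    RT 90: heading 150 -> 60
    LT 120: heading 60 -> 180
    -- iteration 4/4 --
    RT 90: heading 180 -> 90
    LT 120: heading 90 -> 210
  ]
  -- iteration 2/4 --
  LT 60: heading 210 -> 270
  FD 15: (-11,16) -> (-11,1) [heading=270, draw]
  REPEAT 4 [
    -- iteration 1/4 --
    RT 90: heading 270 -> 180
    LT 120: heading 180 -> 300
    -- iteration 2/4 --
    RT 90: heading 300 -> 210
    LT 120: heading 210 -> 330
    -- iteration 3/4 --
    RT 90: heading 330 -> 240
    LT 120: heading 240 -> 0
    -- iteration 4/4 --
    RT 90: heading 0 -> 270
    LT 120: heading 270 -> 30
  ]
  -- iteration 3/4 --
  LT 60: heading 30 -> 90
  FD 15: (-11,1) -> (-11,16) [heading=90, draw]
  REPEAT 4 [
    -- iteration 1/4 --
    RT 90: heading 90 -> 0
    LT 120: heading 0 -> 120
    -- iteration 2/4 --
    RT 90: heading 120 -> 30
    LT 120: heading 30 -> 150
    -- iteration 3/4 --
    RT 90: heading 150 -> 60
    LT 120: heading 60 -> 180
    -- iteration 4/4 --
    RT 90: heading 180 -> 90
    LT 120: heading 90 -> 210
  ]
  -- iteration 4/4 --
  LT 60: heading 210 -> 270
  FD 15: (-11,16) -> (-11,1) [heading=270, draw]
  REPEAT 4 [
    -- iteration 1/4 --
    RT 90: heading 270 -> 180
    LT 120: heading 180 -> 300
    -- iteration 2/4 --
    RT 90: heading 300 -> 210
    LT 120: heading 210 -> 330
    -- iteration 3/4 --
    RT 90: heading 330 -> 240
    LT 120: heading 240 -> 0
    -- iteration 4/4 --
    RT 90: heading 0 -> 270
    LT 120: heading 270 -> 30
  ]
]
RT 150: heading 30 -> 240
PU: pen up
LT 150: heading 240 -> 30
RT 56: heading 30 -> 334
Final: pos=(-11,1), heading=334, 5 segment(s) drawn
Segments drawn: 5

Answer: 5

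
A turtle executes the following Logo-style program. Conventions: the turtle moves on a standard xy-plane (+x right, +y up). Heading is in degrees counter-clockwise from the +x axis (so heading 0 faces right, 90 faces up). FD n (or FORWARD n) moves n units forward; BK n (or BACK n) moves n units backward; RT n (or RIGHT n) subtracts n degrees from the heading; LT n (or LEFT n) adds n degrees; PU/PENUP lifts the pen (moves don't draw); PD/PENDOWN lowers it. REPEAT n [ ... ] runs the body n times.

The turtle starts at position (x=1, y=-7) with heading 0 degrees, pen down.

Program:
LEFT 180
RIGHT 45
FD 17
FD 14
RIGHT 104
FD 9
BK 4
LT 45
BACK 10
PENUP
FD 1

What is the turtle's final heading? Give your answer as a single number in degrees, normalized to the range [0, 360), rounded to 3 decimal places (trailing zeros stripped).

Answer: 76

Derivation:
Executing turtle program step by step:
Start: pos=(1,-7), heading=0, pen down
LT 180: heading 0 -> 180
RT 45: heading 180 -> 135
FD 17: (1,-7) -> (-11.021,5.021) [heading=135, draw]
FD 14: (-11.021,5.021) -> (-20.92,14.92) [heading=135, draw]
RT 104: heading 135 -> 31
FD 9: (-20.92,14.92) -> (-13.206,19.556) [heading=31, draw]
BK 4: (-13.206,19.556) -> (-16.634,17.496) [heading=31, draw]
LT 45: heading 31 -> 76
BK 10: (-16.634,17.496) -> (-19.054,7.793) [heading=76, draw]
PU: pen up
FD 1: (-19.054,7.793) -> (-18.812,8.763) [heading=76, move]
Final: pos=(-18.812,8.763), heading=76, 5 segment(s) drawn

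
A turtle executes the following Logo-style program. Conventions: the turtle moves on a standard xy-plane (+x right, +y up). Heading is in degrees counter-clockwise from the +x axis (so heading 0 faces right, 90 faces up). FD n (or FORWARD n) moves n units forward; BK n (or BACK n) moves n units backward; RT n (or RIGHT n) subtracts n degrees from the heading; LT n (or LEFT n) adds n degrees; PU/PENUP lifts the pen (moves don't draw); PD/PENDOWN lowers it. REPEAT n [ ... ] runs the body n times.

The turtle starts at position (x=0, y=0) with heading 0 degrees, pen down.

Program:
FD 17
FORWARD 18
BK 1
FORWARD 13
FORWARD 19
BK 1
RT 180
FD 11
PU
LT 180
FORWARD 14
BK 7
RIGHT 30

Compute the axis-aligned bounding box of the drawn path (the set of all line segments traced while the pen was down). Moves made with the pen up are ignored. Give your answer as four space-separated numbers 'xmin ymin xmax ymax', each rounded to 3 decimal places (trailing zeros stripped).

Executing turtle program step by step:
Start: pos=(0,0), heading=0, pen down
FD 17: (0,0) -> (17,0) [heading=0, draw]
FD 18: (17,0) -> (35,0) [heading=0, draw]
BK 1: (35,0) -> (34,0) [heading=0, draw]
FD 13: (34,0) -> (47,0) [heading=0, draw]
FD 19: (47,0) -> (66,0) [heading=0, draw]
BK 1: (66,0) -> (65,0) [heading=0, draw]
RT 180: heading 0 -> 180
FD 11: (65,0) -> (54,0) [heading=180, draw]
PU: pen up
LT 180: heading 180 -> 0
FD 14: (54,0) -> (68,0) [heading=0, move]
BK 7: (68,0) -> (61,0) [heading=0, move]
RT 30: heading 0 -> 330
Final: pos=(61,0), heading=330, 7 segment(s) drawn

Segment endpoints: x in {0, 17, 34, 35, 47, 54, 65, 66}, y in {0, 0}
xmin=0, ymin=0, xmax=66, ymax=0

Answer: 0 0 66 0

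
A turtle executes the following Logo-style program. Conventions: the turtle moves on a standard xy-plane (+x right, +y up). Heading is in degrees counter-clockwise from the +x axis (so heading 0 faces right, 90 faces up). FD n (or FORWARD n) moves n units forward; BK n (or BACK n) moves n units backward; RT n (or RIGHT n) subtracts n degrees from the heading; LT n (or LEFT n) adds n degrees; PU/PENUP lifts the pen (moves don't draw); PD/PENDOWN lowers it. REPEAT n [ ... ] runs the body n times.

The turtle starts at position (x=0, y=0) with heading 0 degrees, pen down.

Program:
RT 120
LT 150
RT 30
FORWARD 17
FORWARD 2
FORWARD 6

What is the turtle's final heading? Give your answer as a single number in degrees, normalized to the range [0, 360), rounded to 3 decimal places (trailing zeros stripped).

Answer: 0

Derivation:
Executing turtle program step by step:
Start: pos=(0,0), heading=0, pen down
RT 120: heading 0 -> 240
LT 150: heading 240 -> 30
RT 30: heading 30 -> 0
FD 17: (0,0) -> (17,0) [heading=0, draw]
FD 2: (17,0) -> (19,0) [heading=0, draw]
FD 6: (19,0) -> (25,0) [heading=0, draw]
Final: pos=(25,0), heading=0, 3 segment(s) drawn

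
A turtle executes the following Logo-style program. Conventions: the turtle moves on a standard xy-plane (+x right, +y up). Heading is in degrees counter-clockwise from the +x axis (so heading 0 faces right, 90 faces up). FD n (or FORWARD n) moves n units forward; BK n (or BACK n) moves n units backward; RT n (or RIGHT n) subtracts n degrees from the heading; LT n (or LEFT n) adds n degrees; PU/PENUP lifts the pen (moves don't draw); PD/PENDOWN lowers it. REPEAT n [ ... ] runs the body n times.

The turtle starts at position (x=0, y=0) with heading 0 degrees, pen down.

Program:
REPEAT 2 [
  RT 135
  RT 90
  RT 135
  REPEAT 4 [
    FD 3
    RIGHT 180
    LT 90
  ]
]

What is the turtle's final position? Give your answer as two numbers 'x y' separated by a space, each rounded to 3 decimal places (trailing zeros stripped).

Executing turtle program step by step:
Start: pos=(0,0), heading=0, pen down
REPEAT 2 [
  -- iteration 1/2 --
  RT 135: heading 0 -> 225
  RT 90: heading 225 -> 135
  RT 135: heading 135 -> 0
  REPEAT 4 [
    -- iteration 1/4 --
    FD 3: (0,0) -> (3,0) [heading=0, draw]
    RT 180: heading 0 -> 180
    LT 90: heading 180 -> 270
    -- iteration 2/4 --
    FD 3: (3,0) -> (3,-3) [heading=270, draw]
    RT 180: heading 270 -> 90
    LT 90: heading 90 -> 180
    -- iteration 3/4 --
    FD 3: (3,-3) -> (0,-3) [heading=180, draw]
    RT 180: heading 180 -> 0
    LT 90: heading 0 -> 90
    -- iteration 4/4 --
    FD 3: (0,-3) -> (0,0) [heading=90, draw]
    RT 180: heading 90 -> 270
    LT 90: heading 270 -> 0
  ]
  -- iteration 2/2 --
  RT 135: heading 0 -> 225
  RT 90: heading 225 -> 135
  RT 135: heading 135 -> 0
  REPEAT 4 [
    -- iteration 1/4 --
    FD 3: (0,0) -> (3,0) [heading=0, draw]
    RT 180: heading 0 -> 180
    LT 90: heading 180 -> 270
    -- iteration 2/4 --
    FD 3: (3,0) -> (3,-3) [heading=270, draw]
    RT 180: heading 270 -> 90
    LT 90: heading 90 -> 180
    -- iteration 3/4 --
    FD 3: (3,-3) -> (0,-3) [heading=180, draw]
    RT 180: heading 180 -> 0
    LT 90: heading 0 -> 90
    -- iteration 4/4 --
    FD 3: (0,-3) -> (0,0) [heading=90, draw]
    RT 180: heading 90 -> 270
    LT 90: heading 270 -> 0
  ]
]
Final: pos=(0,0), heading=0, 8 segment(s) drawn

Answer: 0 0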